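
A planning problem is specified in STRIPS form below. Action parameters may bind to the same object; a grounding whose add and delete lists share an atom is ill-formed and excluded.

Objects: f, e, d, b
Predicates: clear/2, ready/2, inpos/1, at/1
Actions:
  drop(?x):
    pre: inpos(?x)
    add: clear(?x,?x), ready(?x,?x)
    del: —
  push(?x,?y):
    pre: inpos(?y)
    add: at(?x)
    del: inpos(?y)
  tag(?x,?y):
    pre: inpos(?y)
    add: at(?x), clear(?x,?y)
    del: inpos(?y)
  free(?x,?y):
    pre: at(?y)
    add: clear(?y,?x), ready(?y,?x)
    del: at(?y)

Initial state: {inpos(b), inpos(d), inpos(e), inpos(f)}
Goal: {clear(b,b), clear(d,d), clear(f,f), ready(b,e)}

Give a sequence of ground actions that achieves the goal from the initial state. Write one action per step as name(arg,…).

1. drop(f)  →  {clear(f,f), inpos(b), inpos(d), inpos(e), inpos(f), ready(f,f)}
2. drop(d)  →  {clear(d,d), clear(f,f), inpos(b), inpos(d), inpos(e), inpos(f), ready(d,d), ready(f,f)}
3. tag(b,b)  →  {at(b), clear(b,b), clear(d,d), clear(f,f), inpos(d), inpos(e), inpos(f), ready(d,d), ready(f,f)}
4. free(e,b)  →  {clear(b,b), clear(b,e), clear(d,d), clear(f,f), inpos(d), inpos(e), inpos(f), ready(b,e), ready(d,d), ready(f,f)}

drop(f); drop(d); tag(b,b); free(e,b)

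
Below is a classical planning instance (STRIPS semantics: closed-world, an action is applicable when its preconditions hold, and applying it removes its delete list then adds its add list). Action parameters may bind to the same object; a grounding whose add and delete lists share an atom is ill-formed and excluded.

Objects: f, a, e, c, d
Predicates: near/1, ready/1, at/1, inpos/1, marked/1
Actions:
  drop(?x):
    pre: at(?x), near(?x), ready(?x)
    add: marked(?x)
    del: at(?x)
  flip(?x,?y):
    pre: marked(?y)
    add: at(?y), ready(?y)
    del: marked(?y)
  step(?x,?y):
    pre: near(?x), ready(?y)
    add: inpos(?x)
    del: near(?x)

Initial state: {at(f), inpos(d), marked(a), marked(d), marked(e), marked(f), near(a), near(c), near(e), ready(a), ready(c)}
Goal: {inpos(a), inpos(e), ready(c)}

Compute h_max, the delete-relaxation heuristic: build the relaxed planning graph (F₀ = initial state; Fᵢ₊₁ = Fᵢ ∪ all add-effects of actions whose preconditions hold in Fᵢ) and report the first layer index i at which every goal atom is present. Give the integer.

1

F0 = init (11 atoms)
F1 = F0 ∪ {at(a), at(d), at(e), inpos(a), inpos(c), inpos(e), ready(d), ready(e), ready(f)}  (20 atoms)
goal ⊆ F1  ⇒  h_max = 1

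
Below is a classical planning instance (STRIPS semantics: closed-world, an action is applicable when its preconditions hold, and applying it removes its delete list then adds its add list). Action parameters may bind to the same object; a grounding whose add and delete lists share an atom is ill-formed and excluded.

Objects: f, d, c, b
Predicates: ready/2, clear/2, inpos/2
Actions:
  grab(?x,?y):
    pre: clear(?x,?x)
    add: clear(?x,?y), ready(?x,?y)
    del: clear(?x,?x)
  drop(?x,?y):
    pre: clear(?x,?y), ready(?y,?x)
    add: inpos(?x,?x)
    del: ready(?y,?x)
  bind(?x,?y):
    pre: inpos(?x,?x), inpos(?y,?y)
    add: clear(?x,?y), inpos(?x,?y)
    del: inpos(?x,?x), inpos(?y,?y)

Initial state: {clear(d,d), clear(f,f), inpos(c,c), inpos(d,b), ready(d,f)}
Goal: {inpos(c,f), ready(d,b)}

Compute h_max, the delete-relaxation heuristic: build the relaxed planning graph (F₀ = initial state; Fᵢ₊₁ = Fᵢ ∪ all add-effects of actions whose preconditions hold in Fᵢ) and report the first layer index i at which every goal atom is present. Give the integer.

3

F0 = init (5 atoms)
F1 = F0 ∪ {clear(d,b), clear(d,c), clear(d,f), clear(f,b), clear(f,c), clear(f,d), ready(d,b), ready(d,c), ready(f,b), ready(f,c), ready(f,d)}  (16 atoms)
F2 = F1 ∪ {inpos(d,d), inpos(f,f)}  (18 atoms)
F3 = F2 ∪ {clear(c,d), clear(c,f), inpos(c,d), inpos(c,f), inpos(d,c), inpos(d,f), inpos(f,c), inpos(f,d)}  (26 atoms)
goal ⊆ F3  ⇒  h_max = 3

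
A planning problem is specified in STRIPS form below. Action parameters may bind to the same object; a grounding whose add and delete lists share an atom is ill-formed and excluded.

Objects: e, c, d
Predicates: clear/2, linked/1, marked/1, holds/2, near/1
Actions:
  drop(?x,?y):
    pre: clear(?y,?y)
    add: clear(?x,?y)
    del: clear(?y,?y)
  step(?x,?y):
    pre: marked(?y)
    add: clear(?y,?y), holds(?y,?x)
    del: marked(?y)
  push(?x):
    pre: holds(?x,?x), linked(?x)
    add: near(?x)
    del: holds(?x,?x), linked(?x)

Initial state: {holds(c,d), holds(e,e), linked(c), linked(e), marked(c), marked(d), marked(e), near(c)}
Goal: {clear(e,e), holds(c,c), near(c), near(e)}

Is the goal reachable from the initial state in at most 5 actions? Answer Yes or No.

1. step(e,e)  →  {clear(e,e), holds(c,d), holds(e,e), linked(c), linked(e), marked(c), marked(d), near(c)}
2. step(c,c)  →  {clear(c,c), clear(e,e), holds(c,c), holds(c,d), holds(e,e), linked(c), linked(e), marked(d), near(c)}
3. push(e)  →  {clear(c,c), clear(e,e), holds(c,c), holds(c,d), linked(c), marked(d), near(c), near(e)}
optimal plan length = 3; 3 ≤ 5

Yes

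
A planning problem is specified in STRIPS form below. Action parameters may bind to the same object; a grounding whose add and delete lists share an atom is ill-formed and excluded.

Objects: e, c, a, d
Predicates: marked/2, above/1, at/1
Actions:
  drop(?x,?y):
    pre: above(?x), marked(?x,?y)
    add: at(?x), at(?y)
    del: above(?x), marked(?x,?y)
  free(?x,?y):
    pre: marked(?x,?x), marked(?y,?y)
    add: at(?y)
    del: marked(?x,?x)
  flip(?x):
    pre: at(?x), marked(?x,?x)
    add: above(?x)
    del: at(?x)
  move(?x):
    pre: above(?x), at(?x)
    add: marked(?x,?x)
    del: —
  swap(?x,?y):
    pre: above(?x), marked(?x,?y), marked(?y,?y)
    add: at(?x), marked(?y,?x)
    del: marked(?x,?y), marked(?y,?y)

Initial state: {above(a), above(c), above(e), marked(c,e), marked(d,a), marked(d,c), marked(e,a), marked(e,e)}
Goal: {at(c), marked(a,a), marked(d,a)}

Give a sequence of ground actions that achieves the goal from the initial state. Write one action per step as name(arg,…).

1. drop(e,a)  →  {above(a), above(c), at(a), at(e), marked(c,e), marked(d,a), marked(d,c), marked(e,e)}
2. drop(c,e)  →  {above(a), at(a), at(c), at(e), marked(d,a), marked(d,c), marked(e,e)}
3. move(a)  →  {above(a), at(a), at(c), at(e), marked(a,a), marked(d,a), marked(d,c), marked(e,e)}

drop(e,a); drop(c,e); move(a)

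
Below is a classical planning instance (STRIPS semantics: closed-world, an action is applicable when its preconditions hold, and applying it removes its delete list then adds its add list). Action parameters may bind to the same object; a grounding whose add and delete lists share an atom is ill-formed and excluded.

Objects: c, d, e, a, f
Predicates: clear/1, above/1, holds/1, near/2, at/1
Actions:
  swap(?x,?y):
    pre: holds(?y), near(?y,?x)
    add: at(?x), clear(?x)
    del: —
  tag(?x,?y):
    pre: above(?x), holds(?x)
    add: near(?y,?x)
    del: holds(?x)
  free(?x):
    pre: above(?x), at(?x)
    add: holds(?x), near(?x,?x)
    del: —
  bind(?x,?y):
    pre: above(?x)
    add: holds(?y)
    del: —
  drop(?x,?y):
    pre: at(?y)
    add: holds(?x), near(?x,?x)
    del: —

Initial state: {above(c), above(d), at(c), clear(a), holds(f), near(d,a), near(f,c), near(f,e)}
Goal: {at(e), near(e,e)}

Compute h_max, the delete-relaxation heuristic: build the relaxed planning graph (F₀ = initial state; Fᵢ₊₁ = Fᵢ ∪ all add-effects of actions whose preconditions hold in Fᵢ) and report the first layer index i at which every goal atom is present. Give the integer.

F0 = init (8 atoms)
F1 = F0 ∪ {at(e), clear(c), clear(e), holds(a), holds(c), holds(d), holds(e), near(a,a), near(c,c), near(d,d), near(e,e), near(f,f)}  (20 atoms)
goal ⊆ F1  ⇒  h_max = 1

1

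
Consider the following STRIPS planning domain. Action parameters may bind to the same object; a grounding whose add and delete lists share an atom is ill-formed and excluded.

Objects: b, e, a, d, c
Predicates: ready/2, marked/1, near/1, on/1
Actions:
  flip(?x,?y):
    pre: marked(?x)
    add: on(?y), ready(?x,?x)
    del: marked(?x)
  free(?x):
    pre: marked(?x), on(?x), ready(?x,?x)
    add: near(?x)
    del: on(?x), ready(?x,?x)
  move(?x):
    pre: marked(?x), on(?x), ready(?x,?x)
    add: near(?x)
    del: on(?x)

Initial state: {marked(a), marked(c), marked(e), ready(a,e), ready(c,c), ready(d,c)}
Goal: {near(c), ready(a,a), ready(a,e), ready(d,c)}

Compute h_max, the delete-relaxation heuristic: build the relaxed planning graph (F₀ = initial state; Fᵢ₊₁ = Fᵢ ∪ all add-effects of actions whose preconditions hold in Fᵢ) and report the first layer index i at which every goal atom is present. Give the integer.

2

F0 = init (6 atoms)
F1 = F0 ∪ {on(a), on(b), on(c), on(d), on(e), ready(a,a), ready(e,e)}  (13 atoms)
F2 = F1 ∪ {near(a), near(c), near(e)}  (16 atoms)
goal ⊆ F2  ⇒  h_max = 2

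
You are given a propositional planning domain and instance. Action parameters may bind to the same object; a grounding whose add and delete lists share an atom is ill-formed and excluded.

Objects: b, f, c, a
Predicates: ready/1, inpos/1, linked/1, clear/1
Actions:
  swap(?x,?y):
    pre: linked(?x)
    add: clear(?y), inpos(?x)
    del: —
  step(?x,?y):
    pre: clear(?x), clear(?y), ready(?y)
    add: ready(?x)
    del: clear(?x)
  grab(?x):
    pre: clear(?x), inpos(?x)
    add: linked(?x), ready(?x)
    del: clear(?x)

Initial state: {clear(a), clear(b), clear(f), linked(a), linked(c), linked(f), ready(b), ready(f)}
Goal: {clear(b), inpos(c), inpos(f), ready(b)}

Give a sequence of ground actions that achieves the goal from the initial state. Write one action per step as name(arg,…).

swap(f,b); swap(c,b)

1. swap(f,b)  →  {clear(a), clear(b), clear(f), inpos(f), linked(a), linked(c), linked(f), ready(b), ready(f)}
2. swap(c,b)  →  {clear(a), clear(b), clear(f), inpos(c), inpos(f), linked(a), linked(c), linked(f), ready(b), ready(f)}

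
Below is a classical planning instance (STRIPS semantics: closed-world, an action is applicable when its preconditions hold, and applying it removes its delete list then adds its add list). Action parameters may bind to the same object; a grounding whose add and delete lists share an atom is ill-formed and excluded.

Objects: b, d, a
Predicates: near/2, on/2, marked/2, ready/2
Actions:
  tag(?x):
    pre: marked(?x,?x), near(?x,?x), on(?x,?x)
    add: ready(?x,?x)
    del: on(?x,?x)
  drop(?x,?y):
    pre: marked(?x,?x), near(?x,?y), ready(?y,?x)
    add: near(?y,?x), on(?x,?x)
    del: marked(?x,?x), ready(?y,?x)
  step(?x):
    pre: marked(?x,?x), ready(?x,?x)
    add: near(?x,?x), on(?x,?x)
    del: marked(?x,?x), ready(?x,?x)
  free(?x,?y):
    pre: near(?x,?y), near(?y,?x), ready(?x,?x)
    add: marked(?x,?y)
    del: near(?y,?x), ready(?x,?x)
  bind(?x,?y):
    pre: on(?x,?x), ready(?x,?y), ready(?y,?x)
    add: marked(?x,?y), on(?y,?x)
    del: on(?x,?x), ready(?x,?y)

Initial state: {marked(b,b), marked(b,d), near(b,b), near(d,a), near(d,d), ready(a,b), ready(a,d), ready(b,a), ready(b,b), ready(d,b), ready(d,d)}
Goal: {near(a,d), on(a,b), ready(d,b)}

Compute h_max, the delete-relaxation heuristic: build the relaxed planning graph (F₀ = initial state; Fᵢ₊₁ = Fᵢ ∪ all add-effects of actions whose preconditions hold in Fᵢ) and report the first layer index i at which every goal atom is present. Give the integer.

F0 = init (11 atoms)
F1 = F0 ∪ {marked(d,d), on(b,b)}  (13 atoms)
F2 = F1 ∪ {marked(b,a), near(a,d), on(a,b), on(d,d)}  (17 atoms)
goal ⊆ F2  ⇒  h_max = 2

2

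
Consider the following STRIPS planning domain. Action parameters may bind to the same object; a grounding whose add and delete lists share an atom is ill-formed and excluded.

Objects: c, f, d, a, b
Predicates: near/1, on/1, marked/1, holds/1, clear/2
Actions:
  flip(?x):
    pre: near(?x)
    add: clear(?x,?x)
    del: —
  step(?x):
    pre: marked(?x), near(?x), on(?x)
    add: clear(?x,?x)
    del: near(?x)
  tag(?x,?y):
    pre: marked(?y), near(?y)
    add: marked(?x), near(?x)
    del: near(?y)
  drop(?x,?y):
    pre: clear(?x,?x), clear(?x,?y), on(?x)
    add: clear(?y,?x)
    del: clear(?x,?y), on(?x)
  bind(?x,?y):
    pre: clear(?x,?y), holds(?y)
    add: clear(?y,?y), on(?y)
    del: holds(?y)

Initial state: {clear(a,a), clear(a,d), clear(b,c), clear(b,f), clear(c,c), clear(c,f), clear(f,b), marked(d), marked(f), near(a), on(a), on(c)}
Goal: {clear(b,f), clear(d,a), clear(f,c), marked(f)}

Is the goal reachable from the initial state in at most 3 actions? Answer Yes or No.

Yes

1. drop(c,f)  →  {clear(a,a), clear(a,d), clear(b,c), clear(b,f), clear(c,c), clear(f,b), clear(f,c), marked(d), marked(f), near(a), on(a)}
2. drop(a,d)  →  {clear(a,a), clear(b,c), clear(b,f), clear(c,c), clear(d,a), clear(f,b), clear(f,c), marked(d), marked(f), near(a)}
optimal plan length = 2; 2 ≤ 3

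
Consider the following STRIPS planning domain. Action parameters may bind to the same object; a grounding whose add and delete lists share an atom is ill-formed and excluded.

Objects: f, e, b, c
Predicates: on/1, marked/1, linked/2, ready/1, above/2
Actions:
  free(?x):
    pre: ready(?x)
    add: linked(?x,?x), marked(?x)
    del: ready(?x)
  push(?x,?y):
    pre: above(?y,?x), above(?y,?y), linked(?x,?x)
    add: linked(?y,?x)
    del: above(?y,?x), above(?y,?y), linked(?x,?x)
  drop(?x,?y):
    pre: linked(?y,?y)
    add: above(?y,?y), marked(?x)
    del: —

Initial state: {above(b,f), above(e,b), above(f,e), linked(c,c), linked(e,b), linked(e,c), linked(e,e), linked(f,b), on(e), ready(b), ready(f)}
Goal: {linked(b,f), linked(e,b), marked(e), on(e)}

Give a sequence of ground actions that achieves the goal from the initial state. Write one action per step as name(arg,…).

free(f); free(b); drop(e,b); push(f,b)

1. free(f)  →  {above(b,f), above(e,b), above(f,e), linked(c,c), linked(e,b), linked(e,c), linked(e,e), linked(f,b), linked(f,f), marked(f), on(e), ready(b)}
2. free(b)  →  {above(b,f), above(e,b), above(f,e), linked(b,b), linked(c,c), linked(e,b), linked(e,c), linked(e,e), linked(f,b), linked(f,f), marked(b), marked(f), on(e)}
3. drop(e,b)  →  {above(b,b), above(b,f), above(e,b), above(f,e), linked(b,b), linked(c,c), linked(e,b), linked(e,c), linked(e,e), linked(f,b), linked(f,f), marked(b), marked(e), marked(f), on(e)}
4. push(f,b)  →  {above(e,b), above(f,e), linked(b,b), linked(b,f), linked(c,c), linked(e,b), linked(e,c), linked(e,e), linked(f,b), marked(b), marked(e), marked(f), on(e)}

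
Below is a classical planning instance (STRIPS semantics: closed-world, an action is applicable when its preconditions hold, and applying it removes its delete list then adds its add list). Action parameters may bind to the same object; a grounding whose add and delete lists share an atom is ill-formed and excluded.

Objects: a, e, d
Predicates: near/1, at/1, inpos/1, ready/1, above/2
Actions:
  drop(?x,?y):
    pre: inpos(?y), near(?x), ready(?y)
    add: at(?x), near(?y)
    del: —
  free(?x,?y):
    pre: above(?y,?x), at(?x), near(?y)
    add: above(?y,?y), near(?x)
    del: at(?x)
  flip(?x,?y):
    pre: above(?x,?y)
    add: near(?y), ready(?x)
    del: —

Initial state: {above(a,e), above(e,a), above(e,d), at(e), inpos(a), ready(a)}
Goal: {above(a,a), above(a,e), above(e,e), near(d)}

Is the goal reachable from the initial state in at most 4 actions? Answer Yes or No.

Yes

1. flip(e,d)  →  {above(a,e), above(e,a), above(e,d), at(e), inpos(a), near(d), ready(a), ready(e)}
2. drop(d,a)  →  {above(a,e), above(e,a), above(e,d), at(d), at(e), inpos(a), near(a), near(d), ready(a), ready(e)}
3. free(e,a)  →  {above(a,a), above(a,e), above(e,a), above(e,d), at(d), inpos(a), near(a), near(d), near(e), ready(a), ready(e)}
4. free(d,e)  →  {above(a,a), above(a,e), above(e,a), above(e,d), above(e,e), inpos(a), near(a), near(d), near(e), ready(a), ready(e)}
optimal plan length = 4; 4 ≤ 4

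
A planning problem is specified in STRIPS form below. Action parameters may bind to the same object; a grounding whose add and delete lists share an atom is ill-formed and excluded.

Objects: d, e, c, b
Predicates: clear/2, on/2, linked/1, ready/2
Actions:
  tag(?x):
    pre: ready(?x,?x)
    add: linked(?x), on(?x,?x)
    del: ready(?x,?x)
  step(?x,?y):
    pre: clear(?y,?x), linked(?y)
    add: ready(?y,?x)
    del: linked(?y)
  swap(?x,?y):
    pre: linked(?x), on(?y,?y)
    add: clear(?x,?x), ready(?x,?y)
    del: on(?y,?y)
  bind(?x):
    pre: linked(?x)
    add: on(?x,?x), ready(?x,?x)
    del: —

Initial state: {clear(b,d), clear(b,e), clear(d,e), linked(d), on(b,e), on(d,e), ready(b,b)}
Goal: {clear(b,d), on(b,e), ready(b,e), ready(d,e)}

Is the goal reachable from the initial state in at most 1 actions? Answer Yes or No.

No

1. tag(b)  →  {clear(b,d), clear(b,e), clear(d,e), linked(b), linked(d), on(b,b), on(b,e), on(d,e)}
2. step(e,d)  →  {clear(b,d), clear(b,e), clear(d,e), linked(b), on(b,b), on(b,e), on(d,e), ready(d,e)}
3. step(e,b)  →  {clear(b,d), clear(b,e), clear(d,e), on(b,b), on(b,e), on(d,e), ready(b,e), ready(d,e)}
optimal plan length = 3; 3 > 1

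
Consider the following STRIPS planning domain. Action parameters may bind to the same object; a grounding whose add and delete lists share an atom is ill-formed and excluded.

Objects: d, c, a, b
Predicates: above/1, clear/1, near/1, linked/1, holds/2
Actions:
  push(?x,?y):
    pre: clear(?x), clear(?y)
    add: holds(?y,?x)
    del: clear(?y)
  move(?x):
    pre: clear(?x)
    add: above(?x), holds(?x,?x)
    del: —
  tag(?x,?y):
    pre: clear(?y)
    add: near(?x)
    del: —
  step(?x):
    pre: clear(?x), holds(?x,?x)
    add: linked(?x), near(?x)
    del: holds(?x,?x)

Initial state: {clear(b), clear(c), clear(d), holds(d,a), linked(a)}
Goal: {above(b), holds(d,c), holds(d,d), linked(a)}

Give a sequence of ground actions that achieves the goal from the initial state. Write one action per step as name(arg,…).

1. move(d)  →  {above(d), clear(b), clear(c), clear(d), holds(d,a), holds(d,d), linked(a)}
2. push(c,d)  →  {above(d), clear(b), clear(c), holds(d,a), holds(d,c), holds(d,d), linked(a)}
3. move(b)  →  {above(b), above(d), clear(b), clear(c), holds(b,b), holds(d,a), holds(d,c), holds(d,d), linked(a)}

move(d); push(c,d); move(b)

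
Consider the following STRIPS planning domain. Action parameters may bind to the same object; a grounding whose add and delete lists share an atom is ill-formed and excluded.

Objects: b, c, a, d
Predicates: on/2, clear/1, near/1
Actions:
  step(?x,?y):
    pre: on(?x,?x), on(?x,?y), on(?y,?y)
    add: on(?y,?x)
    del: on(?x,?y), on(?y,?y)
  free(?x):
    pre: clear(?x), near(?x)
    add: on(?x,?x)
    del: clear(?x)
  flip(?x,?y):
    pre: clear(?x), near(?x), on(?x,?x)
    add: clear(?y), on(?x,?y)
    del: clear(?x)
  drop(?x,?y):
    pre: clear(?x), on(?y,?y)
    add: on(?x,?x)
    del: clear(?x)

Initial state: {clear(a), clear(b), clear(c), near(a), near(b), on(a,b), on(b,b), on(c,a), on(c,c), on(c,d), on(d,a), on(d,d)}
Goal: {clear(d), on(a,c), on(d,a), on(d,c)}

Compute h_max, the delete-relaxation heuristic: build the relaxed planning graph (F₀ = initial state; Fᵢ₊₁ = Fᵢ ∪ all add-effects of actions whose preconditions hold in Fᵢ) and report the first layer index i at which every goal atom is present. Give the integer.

F0 = init (12 atoms)
F1 = F0 ∪ {clear(d), on(a,a), on(b,a), on(b,c), on(b,d), on(d,c)}  (18 atoms)
F2 = F1 ∪ {on(a,c), on(a,d), on(c,b), on(d,b)}  (22 atoms)
goal ⊆ F2  ⇒  h_max = 2

2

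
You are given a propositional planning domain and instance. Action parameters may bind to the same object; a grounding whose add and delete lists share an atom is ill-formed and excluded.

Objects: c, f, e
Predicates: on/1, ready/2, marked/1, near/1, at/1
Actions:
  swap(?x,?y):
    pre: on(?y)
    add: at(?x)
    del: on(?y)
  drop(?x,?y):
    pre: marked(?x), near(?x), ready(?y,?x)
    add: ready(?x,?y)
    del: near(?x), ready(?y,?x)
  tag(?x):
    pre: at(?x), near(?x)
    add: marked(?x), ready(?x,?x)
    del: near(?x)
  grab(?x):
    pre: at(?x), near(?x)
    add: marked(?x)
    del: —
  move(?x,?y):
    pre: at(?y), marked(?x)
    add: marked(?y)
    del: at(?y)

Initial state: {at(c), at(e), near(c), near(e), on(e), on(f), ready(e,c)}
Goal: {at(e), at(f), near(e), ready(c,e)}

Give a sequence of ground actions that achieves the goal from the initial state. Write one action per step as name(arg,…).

1. swap(f,f)  →  {at(c), at(e), at(f), near(c), near(e), on(e), ready(e,c)}
2. grab(c)  →  {at(c), at(e), at(f), marked(c), near(c), near(e), on(e), ready(e,c)}
3. drop(c,e)  →  {at(c), at(e), at(f), marked(c), near(e), on(e), ready(c,e)}

swap(f,f); grab(c); drop(c,e)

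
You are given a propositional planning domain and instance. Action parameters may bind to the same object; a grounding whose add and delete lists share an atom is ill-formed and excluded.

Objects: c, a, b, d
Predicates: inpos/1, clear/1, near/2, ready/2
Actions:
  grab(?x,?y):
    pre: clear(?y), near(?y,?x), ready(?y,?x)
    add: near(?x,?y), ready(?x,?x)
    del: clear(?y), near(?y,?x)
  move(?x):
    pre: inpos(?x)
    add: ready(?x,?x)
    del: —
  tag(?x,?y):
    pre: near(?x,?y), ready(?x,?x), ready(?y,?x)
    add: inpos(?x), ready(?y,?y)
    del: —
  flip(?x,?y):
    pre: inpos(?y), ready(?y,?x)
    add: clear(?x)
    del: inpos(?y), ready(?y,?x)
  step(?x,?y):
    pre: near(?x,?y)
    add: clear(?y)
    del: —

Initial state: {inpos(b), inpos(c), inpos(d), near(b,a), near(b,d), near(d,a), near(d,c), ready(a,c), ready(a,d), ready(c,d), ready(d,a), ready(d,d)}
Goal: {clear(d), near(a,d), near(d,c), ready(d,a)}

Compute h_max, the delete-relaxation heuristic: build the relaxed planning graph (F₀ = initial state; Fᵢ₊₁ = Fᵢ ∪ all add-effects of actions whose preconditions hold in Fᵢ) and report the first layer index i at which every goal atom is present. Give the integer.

F0 = init (12 atoms)
F1 = F0 ∪ {clear(a), clear(c), clear(d), ready(a,a), ready(b,b), ready(c,c)}  (18 atoms)
F2 = F1 ∪ {clear(b), near(a,d)}  (20 atoms)
goal ⊆ F2  ⇒  h_max = 2

2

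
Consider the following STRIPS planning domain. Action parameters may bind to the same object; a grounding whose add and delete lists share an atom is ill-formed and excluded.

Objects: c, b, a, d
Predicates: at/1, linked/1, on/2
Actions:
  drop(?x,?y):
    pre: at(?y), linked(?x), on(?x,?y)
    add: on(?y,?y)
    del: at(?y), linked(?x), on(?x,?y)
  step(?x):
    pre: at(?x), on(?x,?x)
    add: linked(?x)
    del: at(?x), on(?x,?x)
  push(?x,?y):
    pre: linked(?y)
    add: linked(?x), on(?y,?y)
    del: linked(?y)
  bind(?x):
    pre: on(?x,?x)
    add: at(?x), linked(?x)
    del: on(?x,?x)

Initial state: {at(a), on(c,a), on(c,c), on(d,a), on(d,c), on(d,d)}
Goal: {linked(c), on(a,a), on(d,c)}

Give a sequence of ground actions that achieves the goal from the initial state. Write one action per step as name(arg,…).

bind(c); push(a,c); push(c,a)

1. bind(c)  →  {at(a), at(c), linked(c), on(c,a), on(d,a), on(d,c), on(d,d)}
2. push(a,c)  →  {at(a), at(c), linked(a), on(c,a), on(c,c), on(d,a), on(d,c), on(d,d)}
3. push(c,a)  →  {at(a), at(c), linked(c), on(a,a), on(c,a), on(c,c), on(d,a), on(d,c), on(d,d)}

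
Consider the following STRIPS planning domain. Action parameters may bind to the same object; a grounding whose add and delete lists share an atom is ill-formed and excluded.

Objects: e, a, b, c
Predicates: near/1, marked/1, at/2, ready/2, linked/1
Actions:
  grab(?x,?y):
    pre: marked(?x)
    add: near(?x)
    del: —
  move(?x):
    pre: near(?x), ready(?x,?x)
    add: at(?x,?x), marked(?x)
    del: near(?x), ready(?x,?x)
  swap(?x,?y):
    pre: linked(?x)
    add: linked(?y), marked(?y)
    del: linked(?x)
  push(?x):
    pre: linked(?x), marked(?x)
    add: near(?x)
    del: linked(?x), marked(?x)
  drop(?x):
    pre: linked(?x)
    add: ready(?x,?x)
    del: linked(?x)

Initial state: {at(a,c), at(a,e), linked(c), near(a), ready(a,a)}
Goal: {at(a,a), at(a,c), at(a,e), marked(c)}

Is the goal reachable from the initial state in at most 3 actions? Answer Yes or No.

1. move(a)  →  {at(a,a), at(a,c), at(a,e), linked(c), marked(a)}
2. swap(c,e)  →  {at(a,a), at(a,c), at(a,e), linked(e), marked(a), marked(e)}
3. swap(e,c)  →  {at(a,a), at(a,c), at(a,e), linked(c), marked(a), marked(c), marked(e)}
optimal plan length = 3; 3 ≤ 3

Yes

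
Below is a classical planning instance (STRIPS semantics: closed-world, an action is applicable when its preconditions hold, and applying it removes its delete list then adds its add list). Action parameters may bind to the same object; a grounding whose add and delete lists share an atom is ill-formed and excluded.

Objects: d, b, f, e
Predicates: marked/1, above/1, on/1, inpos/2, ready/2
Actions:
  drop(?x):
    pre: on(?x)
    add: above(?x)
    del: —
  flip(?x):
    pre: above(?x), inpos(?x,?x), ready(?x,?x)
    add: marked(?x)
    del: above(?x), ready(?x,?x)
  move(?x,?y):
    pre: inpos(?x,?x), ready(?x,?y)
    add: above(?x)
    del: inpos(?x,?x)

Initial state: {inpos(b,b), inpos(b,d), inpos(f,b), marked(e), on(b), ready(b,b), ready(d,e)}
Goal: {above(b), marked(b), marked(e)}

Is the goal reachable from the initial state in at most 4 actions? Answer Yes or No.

Yes

1. drop(b)  →  {above(b), inpos(b,b), inpos(b,d), inpos(f,b), marked(e), on(b), ready(b,b), ready(d,e)}
2. flip(b)  →  {inpos(b,b), inpos(b,d), inpos(f,b), marked(b), marked(e), on(b), ready(d,e)}
3. drop(b)  →  {above(b), inpos(b,b), inpos(b,d), inpos(f,b), marked(b), marked(e), on(b), ready(d,e)}
optimal plan length = 3; 3 ≤ 4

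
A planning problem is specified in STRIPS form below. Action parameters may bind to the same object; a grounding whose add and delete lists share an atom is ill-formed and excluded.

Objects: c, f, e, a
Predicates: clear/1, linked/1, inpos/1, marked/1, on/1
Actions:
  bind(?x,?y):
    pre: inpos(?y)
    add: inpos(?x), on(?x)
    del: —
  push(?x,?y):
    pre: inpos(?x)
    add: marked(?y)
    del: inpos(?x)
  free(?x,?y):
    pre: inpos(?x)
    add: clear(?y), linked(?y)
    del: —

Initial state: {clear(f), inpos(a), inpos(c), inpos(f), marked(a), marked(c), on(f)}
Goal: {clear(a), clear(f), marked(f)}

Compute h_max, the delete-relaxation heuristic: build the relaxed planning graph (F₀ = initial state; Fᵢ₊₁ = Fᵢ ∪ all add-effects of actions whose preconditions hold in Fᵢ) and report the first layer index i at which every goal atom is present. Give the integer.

F0 = init (7 atoms)
F1 = F0 ∪ {clear(a), clear(c), clear(e), inpos(e), linked(a), linked(c), linked(e), linked(f), marked(e), marked(f), on(a), on(c), on(e)}  (20 atoms)
goal ⊆ F1  ⇒  h_max = 1

1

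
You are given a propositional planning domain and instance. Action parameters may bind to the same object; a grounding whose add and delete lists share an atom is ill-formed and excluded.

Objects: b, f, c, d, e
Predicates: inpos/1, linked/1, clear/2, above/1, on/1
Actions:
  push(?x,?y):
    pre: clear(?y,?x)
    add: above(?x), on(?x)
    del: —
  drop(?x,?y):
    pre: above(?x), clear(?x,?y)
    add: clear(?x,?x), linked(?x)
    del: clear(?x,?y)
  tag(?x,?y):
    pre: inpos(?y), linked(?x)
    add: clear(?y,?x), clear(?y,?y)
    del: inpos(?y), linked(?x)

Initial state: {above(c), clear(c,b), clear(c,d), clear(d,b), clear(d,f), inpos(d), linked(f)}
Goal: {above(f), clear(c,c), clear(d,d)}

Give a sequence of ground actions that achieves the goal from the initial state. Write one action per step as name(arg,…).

push(f,d); drop(c,b); tag(f,d)

1. push(f,d)  →  {above(c), above(f), clear(c,b), clear(c,d), clear(d,b), clear(d,f), inpos(d), linked(f), on(f)}
2. drop(c,b)  →  {above(c), above(f), clear(c,c), clear(c,d), clear(d,b), clear(d,f), inpos(d), linked(c), linked(f), on(f)}
3. tag(f,d)  →  {above(c), above(f), clear(c,c), clear(c,d), clear(d,b), clear(d,d), clear(d,f), linked(c), on(f)}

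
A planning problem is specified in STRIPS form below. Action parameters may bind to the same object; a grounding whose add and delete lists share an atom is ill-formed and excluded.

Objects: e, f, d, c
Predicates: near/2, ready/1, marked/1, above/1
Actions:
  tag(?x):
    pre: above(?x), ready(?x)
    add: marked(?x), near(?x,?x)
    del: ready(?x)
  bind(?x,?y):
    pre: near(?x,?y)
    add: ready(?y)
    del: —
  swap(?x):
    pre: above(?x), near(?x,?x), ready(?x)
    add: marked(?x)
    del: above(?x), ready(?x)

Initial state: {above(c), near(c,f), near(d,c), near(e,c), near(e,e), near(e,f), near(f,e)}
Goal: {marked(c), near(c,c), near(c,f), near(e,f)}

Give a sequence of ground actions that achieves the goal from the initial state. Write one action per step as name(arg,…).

bind(e,c); tag(c)

1. bind(e,c)  →  {above(c), near(c,f), near(d,c), near(e,c), near(e,e), near(e,f), near(f,e), ready(c)}
2. tag(c)  →  {above(c), marked(c), near(c,c), near(c,f), near(d,c), near(e,c), near(e,e), near(e,f), near(f,e)}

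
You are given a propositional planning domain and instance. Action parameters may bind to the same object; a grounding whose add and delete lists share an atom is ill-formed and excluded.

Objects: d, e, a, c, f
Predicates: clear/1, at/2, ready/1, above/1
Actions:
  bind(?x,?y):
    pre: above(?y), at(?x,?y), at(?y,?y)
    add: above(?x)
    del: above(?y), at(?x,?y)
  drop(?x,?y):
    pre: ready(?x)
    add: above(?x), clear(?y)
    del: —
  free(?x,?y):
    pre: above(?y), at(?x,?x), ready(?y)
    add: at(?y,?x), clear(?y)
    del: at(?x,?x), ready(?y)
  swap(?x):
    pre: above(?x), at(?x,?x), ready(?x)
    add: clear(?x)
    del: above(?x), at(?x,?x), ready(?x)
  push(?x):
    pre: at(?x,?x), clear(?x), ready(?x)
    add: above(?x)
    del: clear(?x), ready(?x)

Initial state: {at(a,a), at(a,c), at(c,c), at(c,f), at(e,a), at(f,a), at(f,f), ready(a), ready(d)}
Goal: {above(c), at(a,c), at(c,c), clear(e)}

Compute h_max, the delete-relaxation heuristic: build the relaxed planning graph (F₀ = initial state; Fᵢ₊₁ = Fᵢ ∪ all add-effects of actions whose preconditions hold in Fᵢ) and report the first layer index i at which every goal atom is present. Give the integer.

F0 = init (9 atoms)
F1 = F0 ∪ {above(a), above(d), clear(a), clear(c), clear(d), clear(e), clear(f)}  (16 atoms)
F2 = F1 ∪ {above(e), above(f), at(a,f), at(d,a), at(d,c), at(d,f)}  (22 atoms)
F3 = F2 ∪ {above(c)}  (23 atoms)
goal ⊆ F3  ⇒  h_max = 3

3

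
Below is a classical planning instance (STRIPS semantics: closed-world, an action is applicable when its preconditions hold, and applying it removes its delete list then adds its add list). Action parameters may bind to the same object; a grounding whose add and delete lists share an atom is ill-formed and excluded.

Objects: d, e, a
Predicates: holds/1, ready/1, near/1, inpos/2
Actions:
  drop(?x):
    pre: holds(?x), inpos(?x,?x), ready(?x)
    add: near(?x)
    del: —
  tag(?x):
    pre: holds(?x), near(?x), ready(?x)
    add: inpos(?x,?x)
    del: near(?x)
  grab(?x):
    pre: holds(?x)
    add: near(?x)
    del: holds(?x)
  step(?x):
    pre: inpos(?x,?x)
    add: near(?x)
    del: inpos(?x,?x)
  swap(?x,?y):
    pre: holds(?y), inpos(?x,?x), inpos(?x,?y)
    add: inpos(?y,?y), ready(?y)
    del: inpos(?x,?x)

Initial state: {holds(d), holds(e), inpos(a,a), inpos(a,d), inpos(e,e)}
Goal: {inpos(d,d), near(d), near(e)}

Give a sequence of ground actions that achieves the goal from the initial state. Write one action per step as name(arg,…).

grab(e); swap(a,d); drop(d)

1. grab(e)  →  {holds(d), inpos(a,a), inpos(a,d), inpos(e,e), near(e)}
2. swap(a,d)  →  {holds(d), inpos(a,d), inpos(d,d), inpos(e,e), near(e), ready(d)}
3. drop(d)  →  {holds(d), inpos(a,d), inpos(d,d), inpos(e,e), near(d), near(e), ready(d)}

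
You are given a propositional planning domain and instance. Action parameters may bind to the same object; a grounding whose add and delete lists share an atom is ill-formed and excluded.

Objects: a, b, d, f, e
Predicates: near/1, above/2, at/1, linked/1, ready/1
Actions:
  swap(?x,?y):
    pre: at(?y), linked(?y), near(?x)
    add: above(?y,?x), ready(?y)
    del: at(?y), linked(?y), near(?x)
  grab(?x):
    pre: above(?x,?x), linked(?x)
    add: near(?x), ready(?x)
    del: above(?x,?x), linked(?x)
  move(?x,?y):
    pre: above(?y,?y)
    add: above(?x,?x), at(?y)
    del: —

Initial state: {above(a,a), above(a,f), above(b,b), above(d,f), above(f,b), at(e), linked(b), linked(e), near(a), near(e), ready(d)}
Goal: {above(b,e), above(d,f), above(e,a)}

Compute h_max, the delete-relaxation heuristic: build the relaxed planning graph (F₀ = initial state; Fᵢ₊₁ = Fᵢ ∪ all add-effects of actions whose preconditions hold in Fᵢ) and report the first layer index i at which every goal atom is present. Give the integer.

F0 = init (11 atoms)
F1 = F0 ∪ {above(d,d), above(e,a), above(e,e), above(f,f), at(a), at(b), near(b), ready(b), ready(e)}  (20 atoms)
F2 = F1 ∪ {above(b,a), above(b,e), above(e,b), at(d), at(f)}  (25 atoms)
goal ⊆ F2  ⇒  h_max = 2

2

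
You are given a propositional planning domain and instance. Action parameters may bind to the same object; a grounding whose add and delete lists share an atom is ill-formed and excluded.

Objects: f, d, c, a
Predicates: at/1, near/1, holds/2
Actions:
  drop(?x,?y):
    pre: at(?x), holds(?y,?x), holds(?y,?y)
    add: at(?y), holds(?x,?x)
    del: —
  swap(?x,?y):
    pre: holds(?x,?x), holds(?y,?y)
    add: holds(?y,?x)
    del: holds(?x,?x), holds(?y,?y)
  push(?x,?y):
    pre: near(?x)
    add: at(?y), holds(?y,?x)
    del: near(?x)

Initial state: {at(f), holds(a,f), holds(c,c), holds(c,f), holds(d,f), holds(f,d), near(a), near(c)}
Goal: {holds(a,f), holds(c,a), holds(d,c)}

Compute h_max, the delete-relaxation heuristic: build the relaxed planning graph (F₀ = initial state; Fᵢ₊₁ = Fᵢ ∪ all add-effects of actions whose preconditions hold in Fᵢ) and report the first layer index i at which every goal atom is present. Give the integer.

F0 = init (8 atoms)
F1 = F0 ∪ {at(a), at(c), at(d), holds(a,a), holds(a,c), holds(c,a), holds(d,a), holds(d,c), holds(f,a), holds(f,c), holds(f,f)}  (19 atoms)
goal ⊆ F1  ⇒  h_max = 1

1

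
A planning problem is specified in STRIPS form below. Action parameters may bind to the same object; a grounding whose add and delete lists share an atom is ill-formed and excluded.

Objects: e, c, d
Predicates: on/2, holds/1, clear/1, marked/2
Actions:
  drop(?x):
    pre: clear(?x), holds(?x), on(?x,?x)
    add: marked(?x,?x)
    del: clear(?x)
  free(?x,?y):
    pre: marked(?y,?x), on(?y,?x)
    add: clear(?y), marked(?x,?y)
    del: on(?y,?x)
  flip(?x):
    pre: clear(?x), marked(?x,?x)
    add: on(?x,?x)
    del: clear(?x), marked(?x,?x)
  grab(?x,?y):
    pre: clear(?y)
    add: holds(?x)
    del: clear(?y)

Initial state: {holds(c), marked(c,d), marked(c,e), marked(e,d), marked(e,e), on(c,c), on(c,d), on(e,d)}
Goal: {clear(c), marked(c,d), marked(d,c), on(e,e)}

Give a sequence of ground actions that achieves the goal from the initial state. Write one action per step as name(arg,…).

free(d,e); free(d,c); flip(e)

1. free(d,e)  →  {clear(e), holds(c), marked(c,d), marked(c,e), marked(d,e), marked(e,d), marked(e,e), on(c,c), on(c,d)}
2. free(d,c)  →  {clear(c), clear(e), holds(c), marked(c,d), marked(c,e), marked(d,c), marked(d,e), marked(e,d), marked(e,e), on(c,c)}
3. flip(e)  →  {clear(c), holds(c), marked(c,d), marked(c,e), marked(d,c), marked(d,e), marked(e,d), on(c,c), on(e,e)}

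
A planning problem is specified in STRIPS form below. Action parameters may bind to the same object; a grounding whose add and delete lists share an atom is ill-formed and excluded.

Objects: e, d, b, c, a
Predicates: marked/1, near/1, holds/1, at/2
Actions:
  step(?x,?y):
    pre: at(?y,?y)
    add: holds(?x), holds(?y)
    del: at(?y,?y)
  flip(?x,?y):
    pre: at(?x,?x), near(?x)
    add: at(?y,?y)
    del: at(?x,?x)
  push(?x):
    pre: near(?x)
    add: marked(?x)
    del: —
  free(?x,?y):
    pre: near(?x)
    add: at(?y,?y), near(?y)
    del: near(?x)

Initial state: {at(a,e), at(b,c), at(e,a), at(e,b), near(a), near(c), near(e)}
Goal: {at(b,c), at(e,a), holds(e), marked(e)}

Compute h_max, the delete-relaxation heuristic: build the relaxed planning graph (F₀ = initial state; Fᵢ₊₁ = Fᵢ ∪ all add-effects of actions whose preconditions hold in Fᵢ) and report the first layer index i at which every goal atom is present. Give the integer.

2

F0 = init (7 atoms)
F1 = F0 ∪ {at(a,a), at(b,b), at(c,c), at(d,d), at(e,e), marked(a), marked(c), marked(e), near(b), near(d)}  (17 atoms)
F2 = F1 ∪ {holds(a), holds(b), holds(c), holds(d), holds(e), marked(b), marked(d)}  (24 atoms)
goal ⊆ F2  ⇒  h_max = 2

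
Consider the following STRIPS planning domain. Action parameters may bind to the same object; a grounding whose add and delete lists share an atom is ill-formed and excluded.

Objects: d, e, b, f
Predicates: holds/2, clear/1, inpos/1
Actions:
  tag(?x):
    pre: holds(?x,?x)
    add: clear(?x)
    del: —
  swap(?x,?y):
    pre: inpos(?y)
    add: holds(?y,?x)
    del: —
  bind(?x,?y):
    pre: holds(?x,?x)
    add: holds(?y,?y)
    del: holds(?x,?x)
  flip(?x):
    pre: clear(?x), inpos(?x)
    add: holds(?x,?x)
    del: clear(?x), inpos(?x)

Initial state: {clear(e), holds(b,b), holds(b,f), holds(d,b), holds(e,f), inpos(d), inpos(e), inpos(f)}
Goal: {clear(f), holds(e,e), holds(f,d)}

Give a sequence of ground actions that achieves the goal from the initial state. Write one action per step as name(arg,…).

1. swap(d,f)  →  {clear(e), holds(b,b), holds(b,f), holds(d,b), holds(e,f), holds(f,d), inpos(d), inpos(e), inpos(f)}
2. swap(e,e)  →  {clear(e), holds(b,b), holds(b,f), holds(d,b), holds(e,e), holds(e,f), holds(f,d), inpos(d), inpos(e), inpos(f)}
3. swap(f,f)  →  {clear(e), holds(b,b), holds(b,f), holds(d,b), holds(e,e), holds(e,f), holds(f,d), holds(f,f), inpos(d), inpos(e), inpos(f)}
4. tag(f)  →  {clear(e), clear(f), holds(b,b), holds(b,f), holds(d,b), holds(e,e), holds(e,f), holds(f,d), holds(f,f), inpos(d), inpos(e), inpos(f)}

swap(d,f); swap(e,e); swap(f,f); tag(f)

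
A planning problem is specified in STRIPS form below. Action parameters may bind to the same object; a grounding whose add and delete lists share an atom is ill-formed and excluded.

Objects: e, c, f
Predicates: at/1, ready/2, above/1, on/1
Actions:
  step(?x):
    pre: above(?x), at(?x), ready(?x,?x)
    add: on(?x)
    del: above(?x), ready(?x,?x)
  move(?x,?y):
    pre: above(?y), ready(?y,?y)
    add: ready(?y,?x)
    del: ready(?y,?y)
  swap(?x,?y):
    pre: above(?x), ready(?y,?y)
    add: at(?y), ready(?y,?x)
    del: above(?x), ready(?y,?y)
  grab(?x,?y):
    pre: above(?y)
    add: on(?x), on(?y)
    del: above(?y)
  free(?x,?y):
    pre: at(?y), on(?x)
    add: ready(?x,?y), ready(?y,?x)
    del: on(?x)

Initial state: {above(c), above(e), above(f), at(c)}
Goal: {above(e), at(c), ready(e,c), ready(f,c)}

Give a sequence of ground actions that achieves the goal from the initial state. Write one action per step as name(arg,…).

1. grab(e,f)  →  {above(c), above(e), at(c), on(e), on(f)}
2. free(e,c)  →  {above(c), above(e), at(c), on(f), ready(c,e), ready(e,c)}
3. free(f,c)  →  {above(c), above(e), at(c), ready(c,e), ready(c,f), ready(e,c), ready(f,c)}

grab(e,f); free(e,c); free(f,c)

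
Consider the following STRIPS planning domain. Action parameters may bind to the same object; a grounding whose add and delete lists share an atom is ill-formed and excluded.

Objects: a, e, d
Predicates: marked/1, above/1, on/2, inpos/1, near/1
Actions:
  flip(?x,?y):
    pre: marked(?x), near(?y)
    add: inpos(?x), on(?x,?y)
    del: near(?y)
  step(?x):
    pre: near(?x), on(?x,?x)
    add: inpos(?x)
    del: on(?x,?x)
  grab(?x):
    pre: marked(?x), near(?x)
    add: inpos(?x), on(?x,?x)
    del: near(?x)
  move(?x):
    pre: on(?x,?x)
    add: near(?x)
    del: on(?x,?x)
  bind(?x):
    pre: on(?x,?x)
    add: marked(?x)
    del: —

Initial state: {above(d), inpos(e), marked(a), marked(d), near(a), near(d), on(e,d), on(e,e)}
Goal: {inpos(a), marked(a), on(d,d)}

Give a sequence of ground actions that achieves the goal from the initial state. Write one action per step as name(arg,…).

1. flip(a,a)  →  {above(d), inpos(a), inpos(e), marked(a), marked(d), near(d), on(a,a), on(e,d), on(e,e)}
2. flip(d,d)  →  {above(d), inpos(a), inpos(d), inpos(e), marked(a), marked(d), on(a,a), on(d,d), on(e,d), on(e,e)}

flip(a,a); flip(d,d)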